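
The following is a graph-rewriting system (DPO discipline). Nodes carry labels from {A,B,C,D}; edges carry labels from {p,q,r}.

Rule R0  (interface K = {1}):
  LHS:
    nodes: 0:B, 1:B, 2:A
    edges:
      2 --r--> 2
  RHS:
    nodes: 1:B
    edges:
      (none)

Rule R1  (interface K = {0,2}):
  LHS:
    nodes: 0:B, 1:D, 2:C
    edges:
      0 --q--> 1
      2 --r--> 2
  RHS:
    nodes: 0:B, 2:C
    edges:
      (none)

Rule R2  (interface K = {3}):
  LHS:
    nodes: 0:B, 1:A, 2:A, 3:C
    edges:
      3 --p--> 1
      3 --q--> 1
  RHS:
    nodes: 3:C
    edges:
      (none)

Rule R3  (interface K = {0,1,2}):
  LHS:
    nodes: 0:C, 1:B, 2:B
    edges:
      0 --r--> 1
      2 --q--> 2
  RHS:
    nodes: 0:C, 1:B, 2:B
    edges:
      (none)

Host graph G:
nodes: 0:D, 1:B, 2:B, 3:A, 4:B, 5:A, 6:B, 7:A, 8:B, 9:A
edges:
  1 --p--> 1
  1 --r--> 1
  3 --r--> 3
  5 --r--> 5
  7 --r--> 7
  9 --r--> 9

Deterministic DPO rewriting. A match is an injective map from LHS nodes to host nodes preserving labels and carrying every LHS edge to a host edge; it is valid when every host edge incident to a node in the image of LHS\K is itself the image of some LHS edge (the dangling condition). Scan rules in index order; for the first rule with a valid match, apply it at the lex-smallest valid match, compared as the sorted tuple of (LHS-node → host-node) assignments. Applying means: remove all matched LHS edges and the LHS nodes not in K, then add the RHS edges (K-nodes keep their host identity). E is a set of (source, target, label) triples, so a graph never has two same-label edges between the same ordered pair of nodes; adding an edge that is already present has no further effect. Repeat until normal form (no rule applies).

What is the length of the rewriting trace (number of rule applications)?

Answer: 4

Rewrite trace:
initial: |V|=10 |E|=6  E = 1-p->1 1-r->1 3-r->3 5-r->5 7-r->7 9-r->9
step 1: apply R0 at {0↦2, 1↦1, 2↦3}  → |V|=8 |E|=5  E = 1-p->1 1-r->1 5-r->5 7-r->7 9-r->9
step 2: apply R0 at {0↦4, 1↦1, 2↦5}  → |V|=6 |E|=4  E = 1-p->1 1-r->1 7-r->7 9-r->9
step 3: apply R0 at {0↦6, 1↦1, 2↦7}  → |V|=4 |E|=3  E = 1-p->1 1-r->1 9-r->9
step 4: apply R0 at {0↦8, 1↦1, 2↦9}  → |V|=2 |E|=2  E = 1-p->1 1-r->1
normal form: no rule applies after step 4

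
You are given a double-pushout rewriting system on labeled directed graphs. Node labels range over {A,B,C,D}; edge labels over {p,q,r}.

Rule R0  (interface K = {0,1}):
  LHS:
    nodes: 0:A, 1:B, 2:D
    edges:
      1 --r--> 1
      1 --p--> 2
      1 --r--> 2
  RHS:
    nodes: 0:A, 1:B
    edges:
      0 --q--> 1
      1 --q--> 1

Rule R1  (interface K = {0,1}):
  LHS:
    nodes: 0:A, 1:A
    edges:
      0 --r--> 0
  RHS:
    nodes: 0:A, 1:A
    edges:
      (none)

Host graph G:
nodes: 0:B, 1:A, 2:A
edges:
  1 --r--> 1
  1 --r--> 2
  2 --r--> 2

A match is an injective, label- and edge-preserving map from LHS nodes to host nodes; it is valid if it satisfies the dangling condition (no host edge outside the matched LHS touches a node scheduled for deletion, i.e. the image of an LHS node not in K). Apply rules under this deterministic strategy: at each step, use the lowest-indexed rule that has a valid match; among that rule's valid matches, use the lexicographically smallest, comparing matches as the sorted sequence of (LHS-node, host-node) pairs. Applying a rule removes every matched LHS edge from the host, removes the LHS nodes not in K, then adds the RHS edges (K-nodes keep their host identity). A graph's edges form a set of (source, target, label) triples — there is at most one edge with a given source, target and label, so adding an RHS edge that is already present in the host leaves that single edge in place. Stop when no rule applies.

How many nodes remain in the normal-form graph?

initial: |V|=3 |E|=3  E = 1-r->1 1-r->2 2-r->2
step 1: apply R1 at {0↦1, 1↦2}  → |V|=3 |E|=2  E = 1-r->2 2-r->2
step 2: apply R1 at {0↦2, 1↦1}  → |V|=3 |E|=1  E = 1-r->2
halt: no rule applies after step 2
NF nodes: {0:B, 1:A, 2:A}

Answer: 3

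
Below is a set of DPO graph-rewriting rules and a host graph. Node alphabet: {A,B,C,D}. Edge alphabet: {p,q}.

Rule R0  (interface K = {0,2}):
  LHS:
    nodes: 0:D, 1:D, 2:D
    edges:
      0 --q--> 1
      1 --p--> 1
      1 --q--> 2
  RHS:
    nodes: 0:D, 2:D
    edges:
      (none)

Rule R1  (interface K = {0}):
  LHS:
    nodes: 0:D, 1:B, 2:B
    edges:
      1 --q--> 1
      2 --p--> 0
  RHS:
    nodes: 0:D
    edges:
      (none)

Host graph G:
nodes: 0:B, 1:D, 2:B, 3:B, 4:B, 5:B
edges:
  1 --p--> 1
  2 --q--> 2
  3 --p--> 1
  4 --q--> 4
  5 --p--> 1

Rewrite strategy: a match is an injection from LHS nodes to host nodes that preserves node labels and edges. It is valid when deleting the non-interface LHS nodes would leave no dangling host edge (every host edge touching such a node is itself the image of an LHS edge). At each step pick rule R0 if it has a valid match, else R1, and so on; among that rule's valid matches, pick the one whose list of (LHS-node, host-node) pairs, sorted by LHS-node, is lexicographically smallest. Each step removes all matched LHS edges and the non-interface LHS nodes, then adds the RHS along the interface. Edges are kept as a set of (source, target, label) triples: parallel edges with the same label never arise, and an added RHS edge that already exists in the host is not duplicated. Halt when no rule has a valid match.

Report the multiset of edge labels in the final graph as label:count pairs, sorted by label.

Answer: p:1

Derivation:
initial: |V|=6 |E|=5  E = 1-p->1 2-q->2 3-p->1 4-q->4 5-p->1
step 1: apply R1 at {0↦1, 1↦2, 2↦3}  → |V|=4 |E|=3  E = 1-p->1 4-q->4 5-p->1
step 2: apply R1 at {0↦1, 1↦4, 2↦5}  → |V|=2 |E|=1  E = 1-p->1
halt: no rule applies after step 2
NF edges: [(1, 1, 'p')]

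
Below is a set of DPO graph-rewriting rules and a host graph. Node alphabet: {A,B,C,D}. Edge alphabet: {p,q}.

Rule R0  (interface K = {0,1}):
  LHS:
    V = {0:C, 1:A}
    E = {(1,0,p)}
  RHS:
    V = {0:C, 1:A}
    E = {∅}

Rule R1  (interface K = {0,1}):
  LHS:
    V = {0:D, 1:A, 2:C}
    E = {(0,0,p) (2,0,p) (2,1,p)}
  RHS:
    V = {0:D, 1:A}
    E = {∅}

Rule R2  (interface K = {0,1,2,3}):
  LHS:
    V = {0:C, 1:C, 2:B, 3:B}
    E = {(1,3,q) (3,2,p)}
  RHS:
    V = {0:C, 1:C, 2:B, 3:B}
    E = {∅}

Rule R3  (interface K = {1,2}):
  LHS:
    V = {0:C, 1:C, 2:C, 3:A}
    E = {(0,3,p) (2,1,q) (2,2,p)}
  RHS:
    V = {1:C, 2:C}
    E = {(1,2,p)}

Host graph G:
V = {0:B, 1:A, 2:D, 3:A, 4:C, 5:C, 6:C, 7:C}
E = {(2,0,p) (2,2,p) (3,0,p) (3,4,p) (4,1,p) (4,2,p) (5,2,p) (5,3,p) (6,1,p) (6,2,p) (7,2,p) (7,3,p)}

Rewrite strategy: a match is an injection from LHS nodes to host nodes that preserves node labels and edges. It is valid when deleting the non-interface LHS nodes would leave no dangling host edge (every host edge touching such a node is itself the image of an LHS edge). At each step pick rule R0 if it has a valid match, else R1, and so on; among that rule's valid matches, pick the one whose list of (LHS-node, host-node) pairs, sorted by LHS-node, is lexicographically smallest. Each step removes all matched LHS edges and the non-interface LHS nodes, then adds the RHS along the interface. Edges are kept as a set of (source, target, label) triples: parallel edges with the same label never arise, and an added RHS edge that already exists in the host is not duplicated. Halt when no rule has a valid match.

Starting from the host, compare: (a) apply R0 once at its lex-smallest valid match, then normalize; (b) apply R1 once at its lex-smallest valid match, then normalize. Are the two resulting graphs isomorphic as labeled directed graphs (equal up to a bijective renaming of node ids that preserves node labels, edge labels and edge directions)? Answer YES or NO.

Answer: YES

Steps:
branch R0-first: apply at {0↦4, 1↦3} → |E|=11, then 1 more step(s) → NF |V|=7 |E|=8 V={0:B, 1:A, 2:D, 3:A, 5:C, 6:C, 7:C} E=2-p->0 3-p->0 5-p->2 5-p->3 6-p->1 6-p->2 7-p->2 7-p->3
branch R1-first: apply at {0↦2, 1↦1, 2↦6} → |E|=9, then 1 more step(s) → NF |V|=7 |E|=8 V={0:B, 1:A, 2:D, 3:A, 4:C, 5:C, 7:C} E=2-p->0 3-p->0 4-p->1 4-p->2 5-p->2 5-p->3 7-p->2 7-p->3
graphs isomorphic (equal up to label-preserving node renaming)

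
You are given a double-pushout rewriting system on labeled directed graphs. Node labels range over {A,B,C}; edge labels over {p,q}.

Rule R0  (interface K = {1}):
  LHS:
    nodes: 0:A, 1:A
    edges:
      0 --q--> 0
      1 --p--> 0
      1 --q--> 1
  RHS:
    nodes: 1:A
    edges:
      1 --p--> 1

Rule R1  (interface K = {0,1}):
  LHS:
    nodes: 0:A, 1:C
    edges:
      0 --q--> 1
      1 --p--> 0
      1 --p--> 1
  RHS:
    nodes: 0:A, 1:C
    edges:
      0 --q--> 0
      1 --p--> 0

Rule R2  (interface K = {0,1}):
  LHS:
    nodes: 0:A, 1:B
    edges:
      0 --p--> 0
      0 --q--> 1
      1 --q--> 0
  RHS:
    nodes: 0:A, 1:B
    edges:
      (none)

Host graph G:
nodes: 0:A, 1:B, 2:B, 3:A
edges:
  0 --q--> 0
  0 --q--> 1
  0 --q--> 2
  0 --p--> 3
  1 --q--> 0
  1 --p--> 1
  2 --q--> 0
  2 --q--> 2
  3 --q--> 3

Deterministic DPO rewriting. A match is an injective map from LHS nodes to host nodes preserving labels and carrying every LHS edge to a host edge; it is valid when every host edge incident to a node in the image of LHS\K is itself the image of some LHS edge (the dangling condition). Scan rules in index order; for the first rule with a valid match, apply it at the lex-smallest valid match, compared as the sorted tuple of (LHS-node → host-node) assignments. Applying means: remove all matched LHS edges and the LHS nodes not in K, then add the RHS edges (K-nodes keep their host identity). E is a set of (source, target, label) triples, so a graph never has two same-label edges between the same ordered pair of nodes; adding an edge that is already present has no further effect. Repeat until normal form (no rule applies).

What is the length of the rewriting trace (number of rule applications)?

Answer: 2

Rewrite trace:
start.  V:4 E:9  edges: 0-q->0 0-q->1 0-q->2 0-p->3 1-q->0 1-p->1 2-q->0 2-q->2 3-q->3
1. fire R0 via {0↦3, 1↦0}  →  V:3 E:7  edges: 0-p->0 0-q->1 0-q->2 1-q->0 1-p->1 2-q->0 2-q->2
2. fire R2 via {0↦0, 1↦1}  →  V:3 E:4  edges: 0-q->2 1-p->1 2-q->0 2-q->2
final graph: no rule applies after step 2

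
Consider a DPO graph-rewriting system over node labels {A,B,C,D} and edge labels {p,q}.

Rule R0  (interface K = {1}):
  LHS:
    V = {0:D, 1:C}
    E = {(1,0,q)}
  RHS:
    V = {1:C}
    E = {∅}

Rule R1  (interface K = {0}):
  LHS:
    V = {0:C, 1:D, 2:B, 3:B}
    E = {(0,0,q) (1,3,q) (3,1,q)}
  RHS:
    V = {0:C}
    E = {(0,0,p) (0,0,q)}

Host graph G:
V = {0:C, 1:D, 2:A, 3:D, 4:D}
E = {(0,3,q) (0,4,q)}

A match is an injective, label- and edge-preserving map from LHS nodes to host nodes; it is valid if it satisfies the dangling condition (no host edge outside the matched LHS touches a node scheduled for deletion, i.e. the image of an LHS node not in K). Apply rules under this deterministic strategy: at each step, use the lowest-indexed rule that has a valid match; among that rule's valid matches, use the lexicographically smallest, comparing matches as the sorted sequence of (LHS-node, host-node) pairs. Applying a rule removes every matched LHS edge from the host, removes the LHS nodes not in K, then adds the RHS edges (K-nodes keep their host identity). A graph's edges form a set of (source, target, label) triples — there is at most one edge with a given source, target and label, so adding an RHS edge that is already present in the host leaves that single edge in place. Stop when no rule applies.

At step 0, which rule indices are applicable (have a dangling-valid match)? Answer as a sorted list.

R0: 2 valid matches — {0↦3, 1↦0}, {0↦4, 1↦0}
R1: no valid match — LHS pattern not found

Answer: [R0]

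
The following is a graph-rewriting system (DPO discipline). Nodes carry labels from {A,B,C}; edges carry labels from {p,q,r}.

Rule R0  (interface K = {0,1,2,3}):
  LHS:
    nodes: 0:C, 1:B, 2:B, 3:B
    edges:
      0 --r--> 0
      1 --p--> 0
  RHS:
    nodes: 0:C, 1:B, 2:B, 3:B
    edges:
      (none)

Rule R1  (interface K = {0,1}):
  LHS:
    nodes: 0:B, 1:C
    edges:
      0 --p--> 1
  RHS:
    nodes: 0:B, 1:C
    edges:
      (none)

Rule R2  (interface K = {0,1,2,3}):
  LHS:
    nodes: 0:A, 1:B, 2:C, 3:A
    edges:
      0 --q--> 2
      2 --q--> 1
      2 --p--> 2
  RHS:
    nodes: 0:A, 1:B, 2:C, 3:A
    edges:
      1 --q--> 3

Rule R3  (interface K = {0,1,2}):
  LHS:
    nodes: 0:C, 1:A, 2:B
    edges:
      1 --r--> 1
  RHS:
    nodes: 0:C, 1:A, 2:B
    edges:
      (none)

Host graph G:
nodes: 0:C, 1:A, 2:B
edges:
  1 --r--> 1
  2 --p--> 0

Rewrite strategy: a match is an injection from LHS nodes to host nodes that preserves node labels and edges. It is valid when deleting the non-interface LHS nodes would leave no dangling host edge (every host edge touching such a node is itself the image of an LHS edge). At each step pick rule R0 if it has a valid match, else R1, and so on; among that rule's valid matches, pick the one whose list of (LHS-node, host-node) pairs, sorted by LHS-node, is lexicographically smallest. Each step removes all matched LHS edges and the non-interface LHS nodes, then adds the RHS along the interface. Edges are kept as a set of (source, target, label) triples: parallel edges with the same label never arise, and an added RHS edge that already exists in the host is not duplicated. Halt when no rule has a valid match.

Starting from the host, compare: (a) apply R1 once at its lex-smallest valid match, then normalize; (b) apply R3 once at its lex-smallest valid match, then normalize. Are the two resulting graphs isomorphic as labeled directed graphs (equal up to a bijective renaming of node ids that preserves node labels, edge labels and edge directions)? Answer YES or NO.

branch R1-first: apply at {0↦2, 1↦0} → |E|=1, then 1 more step(s) → NF |V|=3 |E|=0 V={0:C, 1:A, 2:B} E=∅
branch R3-first: apply at {0↦0, 1↦1, 2↦2} → |E|=1, then 1 more step(s) → NF |V|=3 |E|=0 V={0:C, 1:A, 2:B} E=∅
graphs isomorphic (equal up to label-preserving node renaming)

Answer: YES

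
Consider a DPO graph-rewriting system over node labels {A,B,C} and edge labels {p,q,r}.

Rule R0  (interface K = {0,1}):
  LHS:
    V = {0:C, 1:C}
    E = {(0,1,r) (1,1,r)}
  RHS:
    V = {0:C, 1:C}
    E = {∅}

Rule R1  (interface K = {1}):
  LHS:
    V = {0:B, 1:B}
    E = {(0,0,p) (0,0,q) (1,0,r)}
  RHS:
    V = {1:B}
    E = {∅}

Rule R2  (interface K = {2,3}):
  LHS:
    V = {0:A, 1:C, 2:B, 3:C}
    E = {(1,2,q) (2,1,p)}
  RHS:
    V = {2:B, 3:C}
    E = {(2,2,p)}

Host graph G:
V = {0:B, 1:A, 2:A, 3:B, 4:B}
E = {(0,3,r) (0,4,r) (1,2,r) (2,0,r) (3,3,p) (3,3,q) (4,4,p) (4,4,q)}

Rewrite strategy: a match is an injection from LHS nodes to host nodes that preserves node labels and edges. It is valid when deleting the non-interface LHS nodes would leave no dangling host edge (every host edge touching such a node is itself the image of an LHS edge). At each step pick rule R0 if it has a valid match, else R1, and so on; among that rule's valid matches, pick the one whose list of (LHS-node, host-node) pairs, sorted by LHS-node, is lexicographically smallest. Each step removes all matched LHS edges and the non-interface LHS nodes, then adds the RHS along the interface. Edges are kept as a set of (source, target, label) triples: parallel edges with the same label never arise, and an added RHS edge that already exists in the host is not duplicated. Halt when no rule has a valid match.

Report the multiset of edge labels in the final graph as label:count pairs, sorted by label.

start.  V:5 E:8  edges: 0-r->3 0-r->4 1-r->2 2-r->0 3-p->3 3-q->3 4-p->4 4-q->4
1. fire R1 via {0↦3, 1↦0}  →  V:4 E:5  edges: 0-r->4 1-r->2 2-r->0 4-p->4 4-q->4
2. fire R1 via {0↦4, 1↦0}  →  V:3 E:2  edges: 1-r->2 2-r->0
final graph: no rule applies after step 2
NF edges: [(1, 2, 'r'), (2, 0, 'r')]

Answer: r:2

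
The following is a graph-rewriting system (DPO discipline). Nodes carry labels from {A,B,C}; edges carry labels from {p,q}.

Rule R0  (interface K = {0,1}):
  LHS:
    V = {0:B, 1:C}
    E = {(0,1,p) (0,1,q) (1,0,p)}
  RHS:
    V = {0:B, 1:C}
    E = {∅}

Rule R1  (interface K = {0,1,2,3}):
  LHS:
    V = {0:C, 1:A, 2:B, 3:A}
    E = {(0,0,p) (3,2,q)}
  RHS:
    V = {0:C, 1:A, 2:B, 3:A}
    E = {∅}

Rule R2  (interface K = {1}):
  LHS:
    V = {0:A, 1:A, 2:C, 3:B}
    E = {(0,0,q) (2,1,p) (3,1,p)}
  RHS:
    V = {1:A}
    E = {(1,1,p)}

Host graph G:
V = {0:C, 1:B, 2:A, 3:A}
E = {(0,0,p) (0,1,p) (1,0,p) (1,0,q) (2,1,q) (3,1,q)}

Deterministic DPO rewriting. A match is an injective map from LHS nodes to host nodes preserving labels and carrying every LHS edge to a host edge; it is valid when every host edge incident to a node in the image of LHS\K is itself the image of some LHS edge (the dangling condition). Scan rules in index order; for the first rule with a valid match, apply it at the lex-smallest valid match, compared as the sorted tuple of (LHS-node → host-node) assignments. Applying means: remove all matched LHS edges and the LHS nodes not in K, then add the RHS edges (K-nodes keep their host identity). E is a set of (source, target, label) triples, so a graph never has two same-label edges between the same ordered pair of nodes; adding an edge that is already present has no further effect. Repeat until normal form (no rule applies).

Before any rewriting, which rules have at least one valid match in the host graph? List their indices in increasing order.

R0: 1 valid match — {0↦1, 1↦0}
R1: 2 valid matches — {0↦0, 1↦2, 2↦1, 3↦3}, {0↦0, 1↦3, 2↦1, 3↦2}
R2: no valid match — LHS pattern not found

Answer: [R0,R1]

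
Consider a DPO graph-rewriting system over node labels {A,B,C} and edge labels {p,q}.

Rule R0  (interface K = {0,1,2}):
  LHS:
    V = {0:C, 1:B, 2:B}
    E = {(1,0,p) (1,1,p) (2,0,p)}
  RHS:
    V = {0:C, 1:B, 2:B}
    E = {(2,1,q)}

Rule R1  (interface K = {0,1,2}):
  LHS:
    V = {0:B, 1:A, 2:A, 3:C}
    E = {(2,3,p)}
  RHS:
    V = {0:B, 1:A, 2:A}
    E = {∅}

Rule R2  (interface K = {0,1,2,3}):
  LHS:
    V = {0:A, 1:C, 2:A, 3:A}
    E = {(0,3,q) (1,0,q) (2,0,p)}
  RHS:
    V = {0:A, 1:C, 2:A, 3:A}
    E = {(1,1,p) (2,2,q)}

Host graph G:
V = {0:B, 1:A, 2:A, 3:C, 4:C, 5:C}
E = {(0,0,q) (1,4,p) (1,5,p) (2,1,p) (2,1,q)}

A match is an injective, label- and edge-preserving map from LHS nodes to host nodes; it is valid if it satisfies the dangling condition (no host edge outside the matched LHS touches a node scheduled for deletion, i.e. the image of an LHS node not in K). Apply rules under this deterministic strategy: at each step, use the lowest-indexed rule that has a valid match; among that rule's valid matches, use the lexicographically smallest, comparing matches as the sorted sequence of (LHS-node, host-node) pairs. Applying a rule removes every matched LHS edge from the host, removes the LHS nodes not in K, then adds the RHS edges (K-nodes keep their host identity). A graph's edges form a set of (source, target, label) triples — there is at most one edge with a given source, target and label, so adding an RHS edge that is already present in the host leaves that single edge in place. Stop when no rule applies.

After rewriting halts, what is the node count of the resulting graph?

initial: |V|=6 |E|=5  E = 0-q->0 1-p->4 1-p->5 2-p->1 2-q->1
step 1: apply R1 at {0↦0, 1↦2, 2↦1, 3↦4}  → |V|=5 |E|=4  E = 0-q->0 1-p->5 2-p->1 2-q->1
step 2: apply R1 at {0↦0, 1↦2, 2↦1, 3↦5}  → |V|=4 |E|=3  E = 0-q->0 2-p->1 2-q->1
final graph: no rule applies after step 2
NF nodes: {0:B, 1:A, 2:A, 3:C}

Answer: 4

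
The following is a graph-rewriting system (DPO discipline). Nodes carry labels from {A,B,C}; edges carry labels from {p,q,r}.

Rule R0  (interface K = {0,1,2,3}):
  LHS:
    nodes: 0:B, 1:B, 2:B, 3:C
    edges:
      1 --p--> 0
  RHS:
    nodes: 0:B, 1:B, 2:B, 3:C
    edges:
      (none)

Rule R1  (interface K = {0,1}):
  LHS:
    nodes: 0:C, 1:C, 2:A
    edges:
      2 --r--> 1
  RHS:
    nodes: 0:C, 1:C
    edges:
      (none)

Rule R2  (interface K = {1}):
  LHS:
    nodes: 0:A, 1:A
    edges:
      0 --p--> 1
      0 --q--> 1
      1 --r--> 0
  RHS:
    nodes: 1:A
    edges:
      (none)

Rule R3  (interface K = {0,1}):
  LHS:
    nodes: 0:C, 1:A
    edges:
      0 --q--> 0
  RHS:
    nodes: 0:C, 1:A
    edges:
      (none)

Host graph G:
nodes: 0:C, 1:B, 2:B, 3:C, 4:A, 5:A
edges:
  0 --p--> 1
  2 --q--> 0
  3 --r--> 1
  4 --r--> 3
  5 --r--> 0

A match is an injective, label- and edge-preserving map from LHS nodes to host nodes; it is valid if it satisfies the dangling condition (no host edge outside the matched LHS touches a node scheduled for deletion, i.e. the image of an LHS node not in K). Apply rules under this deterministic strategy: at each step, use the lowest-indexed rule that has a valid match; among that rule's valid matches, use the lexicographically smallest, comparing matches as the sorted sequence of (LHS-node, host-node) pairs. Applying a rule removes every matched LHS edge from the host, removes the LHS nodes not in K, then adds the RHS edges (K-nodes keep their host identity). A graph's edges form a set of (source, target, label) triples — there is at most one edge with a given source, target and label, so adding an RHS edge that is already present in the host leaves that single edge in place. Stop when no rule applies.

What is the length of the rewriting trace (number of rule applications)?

Answer: 2

Derivation:
[0] host  ⇒  6 nodes, 5 edges  {0-p->1 2-q->0 3-r->1 4-r->3 5-r->0}
[1] R1 @ {0↦0, 1↦3, 2↦4}  ⇒  5 nodes, 4 edges  {0-p->1 2-q->0 3-r->1 5-r->0}
[2] R1 @ {0↦3, 1↦0, 2↦5}  ⇒  4 nodes, 3 edges  {0-p->1 2-q->0 3-r->1}
normal form: no rule applies after step 2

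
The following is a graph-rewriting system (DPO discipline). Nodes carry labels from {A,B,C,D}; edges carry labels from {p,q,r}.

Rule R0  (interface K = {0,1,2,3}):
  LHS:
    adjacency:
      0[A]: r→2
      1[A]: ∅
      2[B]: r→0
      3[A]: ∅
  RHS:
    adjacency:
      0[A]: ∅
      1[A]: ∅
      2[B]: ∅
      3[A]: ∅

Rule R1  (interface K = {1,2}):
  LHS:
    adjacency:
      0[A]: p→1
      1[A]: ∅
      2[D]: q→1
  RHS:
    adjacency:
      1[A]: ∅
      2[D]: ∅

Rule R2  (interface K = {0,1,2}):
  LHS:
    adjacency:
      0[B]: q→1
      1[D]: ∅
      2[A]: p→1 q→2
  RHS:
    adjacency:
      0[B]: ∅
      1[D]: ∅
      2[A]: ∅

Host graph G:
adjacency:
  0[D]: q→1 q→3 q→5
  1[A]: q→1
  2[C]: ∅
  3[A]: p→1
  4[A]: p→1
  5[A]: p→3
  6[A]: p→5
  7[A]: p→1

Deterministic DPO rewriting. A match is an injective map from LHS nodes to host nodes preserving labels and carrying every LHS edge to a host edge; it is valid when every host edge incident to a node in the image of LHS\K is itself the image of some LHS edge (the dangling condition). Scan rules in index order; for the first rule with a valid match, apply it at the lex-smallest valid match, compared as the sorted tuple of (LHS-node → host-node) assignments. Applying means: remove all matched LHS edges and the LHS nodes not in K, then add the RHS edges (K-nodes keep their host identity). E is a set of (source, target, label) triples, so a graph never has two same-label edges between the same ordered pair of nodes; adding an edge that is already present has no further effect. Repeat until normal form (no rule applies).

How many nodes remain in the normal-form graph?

Answer: 5

Rewrite trace:
initial: |V|=8 |E|=9  E = 0-q->1 0-q->3 0-q->5 1-q->1 3-p->1 4-p->1 5-p->3 6-p->5 7-p->1
step 1: apply R1 at {0↦4, 1↦1, 2↦0}  → |V|=7 |E|=7  E = 0-q->3 0-q->5 1-q->1 3-p->1 5-p->3 6-p->5 7-p->1
step 2: apply R1 at {0↦6, 1↦5, 2↦0}  → |V|=6 |E|=5  E = 0-q->3 1-q->1 3-p->1 5-p->3 7-p->1
step 3: apply R1 at {0↦5, 1↦3, 2↦0}  → |V|=5 |E|=3  E = 1-q->1 3-p->1 7-p->1
final graph: no rule applies after step 3
NF nodes: {0:D, 1:A, 2:C, 3:A, 7:A}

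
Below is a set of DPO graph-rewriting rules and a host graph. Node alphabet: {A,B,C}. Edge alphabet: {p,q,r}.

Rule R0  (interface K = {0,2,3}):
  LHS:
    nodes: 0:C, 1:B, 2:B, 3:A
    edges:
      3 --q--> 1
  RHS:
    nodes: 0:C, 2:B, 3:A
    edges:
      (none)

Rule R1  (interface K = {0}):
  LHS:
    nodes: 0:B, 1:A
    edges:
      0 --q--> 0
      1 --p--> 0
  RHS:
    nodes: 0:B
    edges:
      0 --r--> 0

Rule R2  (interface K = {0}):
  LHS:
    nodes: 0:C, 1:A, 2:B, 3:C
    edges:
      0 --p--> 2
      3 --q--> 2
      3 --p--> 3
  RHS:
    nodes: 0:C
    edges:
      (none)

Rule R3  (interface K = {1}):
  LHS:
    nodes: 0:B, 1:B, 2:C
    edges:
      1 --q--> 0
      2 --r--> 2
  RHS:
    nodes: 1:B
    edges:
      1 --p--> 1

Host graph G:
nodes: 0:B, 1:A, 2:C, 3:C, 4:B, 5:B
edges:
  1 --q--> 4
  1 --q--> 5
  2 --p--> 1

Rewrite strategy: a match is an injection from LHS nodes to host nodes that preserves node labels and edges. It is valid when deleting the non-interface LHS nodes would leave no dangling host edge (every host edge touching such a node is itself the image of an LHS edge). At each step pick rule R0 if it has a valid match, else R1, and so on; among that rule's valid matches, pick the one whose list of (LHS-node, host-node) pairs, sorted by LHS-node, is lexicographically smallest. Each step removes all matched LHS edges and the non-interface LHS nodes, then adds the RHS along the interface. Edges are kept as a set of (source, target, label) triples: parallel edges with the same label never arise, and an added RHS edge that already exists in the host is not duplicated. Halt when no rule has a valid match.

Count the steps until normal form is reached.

initial: |V|=6 |E|=3  E = 1-q->4 1-q->5 2-p->1
step 1: apply R0 at {0↦2, 1↦4, 2↦0, 3↦1}  → |V|=5 |E|=2  E = 1-q->5 2-p->1
step 2: apply R0 at {0↦2, 1↦5, 2↦0, 3↦1}  → |V|=4 |E|=1  E = 2-p->1
final graph: no rule applies after step 2

Answer: 2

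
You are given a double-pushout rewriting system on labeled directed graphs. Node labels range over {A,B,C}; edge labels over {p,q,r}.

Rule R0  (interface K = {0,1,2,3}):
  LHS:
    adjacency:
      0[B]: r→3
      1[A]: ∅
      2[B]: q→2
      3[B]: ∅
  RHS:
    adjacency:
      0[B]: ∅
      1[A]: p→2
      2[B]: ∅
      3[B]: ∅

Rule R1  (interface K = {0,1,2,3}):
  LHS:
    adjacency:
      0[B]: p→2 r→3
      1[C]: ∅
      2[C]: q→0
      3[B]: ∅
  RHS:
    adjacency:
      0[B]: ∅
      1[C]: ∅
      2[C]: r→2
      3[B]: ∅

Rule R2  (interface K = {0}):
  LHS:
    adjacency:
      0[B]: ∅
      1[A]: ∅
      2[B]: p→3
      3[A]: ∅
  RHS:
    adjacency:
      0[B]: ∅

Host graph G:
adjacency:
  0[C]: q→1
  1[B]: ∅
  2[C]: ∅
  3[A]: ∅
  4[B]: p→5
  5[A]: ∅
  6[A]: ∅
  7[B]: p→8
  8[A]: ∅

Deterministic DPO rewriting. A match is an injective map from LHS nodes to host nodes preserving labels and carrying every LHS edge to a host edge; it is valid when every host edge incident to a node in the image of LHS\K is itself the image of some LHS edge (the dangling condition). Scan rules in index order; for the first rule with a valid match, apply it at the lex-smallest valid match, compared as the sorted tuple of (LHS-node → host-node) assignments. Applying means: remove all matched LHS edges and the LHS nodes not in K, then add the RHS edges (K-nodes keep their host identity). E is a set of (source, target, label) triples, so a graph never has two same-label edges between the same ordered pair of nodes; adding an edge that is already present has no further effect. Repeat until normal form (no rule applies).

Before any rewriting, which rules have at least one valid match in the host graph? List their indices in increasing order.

Answer: [R2]

Derivation:
R0: no valid match — LHS pattern not found
R1: no valid match — LHS pattern not found
R2: 8 valid matches — {0↦1, 1↦3, 2↦4, 3↦5}, {0↦1, 1↦3, 2↦7, 3↦8}, {0↦1, 1↦6, 2↦4, 3↦5} (+5 more)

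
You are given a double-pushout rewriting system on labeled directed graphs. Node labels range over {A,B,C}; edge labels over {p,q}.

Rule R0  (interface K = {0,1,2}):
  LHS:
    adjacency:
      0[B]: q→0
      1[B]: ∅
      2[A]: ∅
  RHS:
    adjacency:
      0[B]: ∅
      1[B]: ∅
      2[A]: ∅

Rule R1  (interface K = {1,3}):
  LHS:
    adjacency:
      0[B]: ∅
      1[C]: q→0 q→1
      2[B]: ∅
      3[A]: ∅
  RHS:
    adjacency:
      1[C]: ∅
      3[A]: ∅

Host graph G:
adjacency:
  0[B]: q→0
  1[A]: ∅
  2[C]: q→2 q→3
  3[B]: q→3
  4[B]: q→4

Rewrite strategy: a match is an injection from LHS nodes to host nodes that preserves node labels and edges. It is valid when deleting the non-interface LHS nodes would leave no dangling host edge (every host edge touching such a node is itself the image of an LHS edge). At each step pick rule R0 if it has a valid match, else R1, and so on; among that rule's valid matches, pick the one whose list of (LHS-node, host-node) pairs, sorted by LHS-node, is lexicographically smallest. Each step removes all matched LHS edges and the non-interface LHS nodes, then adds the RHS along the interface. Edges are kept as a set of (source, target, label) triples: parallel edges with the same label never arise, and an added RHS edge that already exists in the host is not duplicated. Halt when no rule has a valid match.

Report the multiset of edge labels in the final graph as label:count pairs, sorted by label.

Answer: (no edges)

Rewrite trace:
start.  V:5 E:5  edges: 0-q->0 2-q->2 2-q->3 3-q->3 4-q->4
1. fire R0 via {0↦0, 1↦3, 2↦1}  →  V:5 E:4  edges: 2-q->2 2-q->3 3-q->3 4-q->4
2. fire R0 via {0↦3, 1↦0, 2↦1}  →  V:5 E:3  edges: 2-q->2 2-q->3 4-q->4
3. fire R0 via {0↦4, 1↦0, 2↦1}  →  V:5 E:2  edges: 2-q->2 2-q->3
4. fire R1 via {0↦3, 1↦2, 2↦0, 3↦1}  →  V:3 E:0  edges: ∅
final graph: no rule applies after step 4
NF edges: []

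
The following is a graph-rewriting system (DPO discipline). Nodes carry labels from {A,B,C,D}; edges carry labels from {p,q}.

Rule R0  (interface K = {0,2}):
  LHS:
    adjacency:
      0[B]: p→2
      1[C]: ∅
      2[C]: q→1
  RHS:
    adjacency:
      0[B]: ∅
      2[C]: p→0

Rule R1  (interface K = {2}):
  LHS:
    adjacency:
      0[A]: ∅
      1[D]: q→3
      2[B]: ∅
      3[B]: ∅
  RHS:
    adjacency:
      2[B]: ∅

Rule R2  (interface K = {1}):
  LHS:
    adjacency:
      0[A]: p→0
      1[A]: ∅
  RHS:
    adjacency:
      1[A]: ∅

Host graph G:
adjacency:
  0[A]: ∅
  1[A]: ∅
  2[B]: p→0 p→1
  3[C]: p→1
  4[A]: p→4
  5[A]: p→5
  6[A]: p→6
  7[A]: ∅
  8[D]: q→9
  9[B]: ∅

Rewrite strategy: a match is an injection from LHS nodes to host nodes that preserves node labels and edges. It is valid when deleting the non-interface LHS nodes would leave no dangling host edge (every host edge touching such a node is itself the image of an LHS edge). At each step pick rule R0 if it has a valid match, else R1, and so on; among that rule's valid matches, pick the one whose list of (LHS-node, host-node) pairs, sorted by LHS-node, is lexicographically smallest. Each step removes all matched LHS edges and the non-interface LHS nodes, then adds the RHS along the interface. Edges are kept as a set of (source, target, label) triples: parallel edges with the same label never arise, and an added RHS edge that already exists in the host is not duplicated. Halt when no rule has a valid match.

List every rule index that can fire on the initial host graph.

R0: no valid match — LHS pattern not found
R1: 1 valid match — {0↦7, 1↦8, 2↦2, 3↦9}
R2: 15 valid matches — {0↦4, 1↦0}, {0↦4, 1↦1}, {0↦4, 1↦5} (+12 more)

Answer: [R1,R2]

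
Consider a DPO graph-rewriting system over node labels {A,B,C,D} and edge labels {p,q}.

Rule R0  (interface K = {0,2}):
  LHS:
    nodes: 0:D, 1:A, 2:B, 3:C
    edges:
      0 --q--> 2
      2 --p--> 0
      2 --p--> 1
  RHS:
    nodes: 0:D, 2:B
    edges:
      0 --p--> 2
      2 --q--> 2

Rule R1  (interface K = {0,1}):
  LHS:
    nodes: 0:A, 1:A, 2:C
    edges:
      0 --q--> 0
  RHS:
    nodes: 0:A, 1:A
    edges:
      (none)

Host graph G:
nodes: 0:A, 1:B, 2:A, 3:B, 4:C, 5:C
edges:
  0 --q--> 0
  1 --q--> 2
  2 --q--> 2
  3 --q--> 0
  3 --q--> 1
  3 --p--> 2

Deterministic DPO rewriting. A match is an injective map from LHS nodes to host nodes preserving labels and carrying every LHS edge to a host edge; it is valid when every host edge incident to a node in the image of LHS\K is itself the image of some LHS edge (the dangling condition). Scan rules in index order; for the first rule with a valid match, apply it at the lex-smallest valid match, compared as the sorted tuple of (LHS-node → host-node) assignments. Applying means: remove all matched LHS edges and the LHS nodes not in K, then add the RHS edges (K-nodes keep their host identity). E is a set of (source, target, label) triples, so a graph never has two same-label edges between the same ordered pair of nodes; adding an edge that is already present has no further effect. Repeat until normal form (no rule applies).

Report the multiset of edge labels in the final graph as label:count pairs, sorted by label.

Answer: p:1 q:3

Derivation:
initial: |V|=6 |E|=6  E = 0-q->0 1-q->2 2-q->2 3-q->0 3-q->1 3-p->2
step 1: apply R1 at {0↦0, 1↦2, 2↦4}  → |V|=5 |E|=5  E = 1-q->2 2-q->2 3-q->0 3-q->1 3-p->2
step 2: apply R1 at {0↦2, 1↦0, 2↦5}  → |V|=4 |E|=4  E = 1-q->2 3-q->0 3-q->1 3-p->2
normal form: no rule applies after step 2
NF edges: [(1, 2, 'q'), (3, 0, 'q'), (3, 1, 'q'), (3, 2, 'p')]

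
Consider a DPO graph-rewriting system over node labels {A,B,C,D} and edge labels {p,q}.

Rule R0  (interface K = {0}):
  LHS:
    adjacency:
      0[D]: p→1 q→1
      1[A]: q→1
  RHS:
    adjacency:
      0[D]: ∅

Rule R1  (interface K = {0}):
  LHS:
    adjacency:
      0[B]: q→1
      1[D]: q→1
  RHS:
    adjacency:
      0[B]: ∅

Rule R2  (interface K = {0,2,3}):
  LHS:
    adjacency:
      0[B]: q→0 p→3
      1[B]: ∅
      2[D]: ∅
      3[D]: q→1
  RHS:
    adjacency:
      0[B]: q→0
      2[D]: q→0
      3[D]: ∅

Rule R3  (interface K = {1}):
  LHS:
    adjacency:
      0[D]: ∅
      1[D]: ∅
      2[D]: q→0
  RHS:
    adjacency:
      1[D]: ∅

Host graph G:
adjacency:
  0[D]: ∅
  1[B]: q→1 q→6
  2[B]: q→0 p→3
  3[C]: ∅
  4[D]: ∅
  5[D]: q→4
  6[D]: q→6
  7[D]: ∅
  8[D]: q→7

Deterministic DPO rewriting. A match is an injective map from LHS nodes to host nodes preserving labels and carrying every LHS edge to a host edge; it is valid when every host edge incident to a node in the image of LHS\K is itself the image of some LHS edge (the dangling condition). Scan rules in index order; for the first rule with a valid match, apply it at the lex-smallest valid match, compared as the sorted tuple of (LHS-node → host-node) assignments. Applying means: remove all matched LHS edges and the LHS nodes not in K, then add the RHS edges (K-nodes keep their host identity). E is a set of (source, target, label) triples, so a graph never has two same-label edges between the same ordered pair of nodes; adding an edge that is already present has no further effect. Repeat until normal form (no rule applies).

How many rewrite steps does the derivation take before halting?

initial: |V|=9 |E|=7  E = 1-q->1 1-q->6 2-q->0 2-p->3 5-q->4 6-q->6 8-q->7
step 1: apply R1 at {0↦1, 1↦6}  → |V|=8 |E|=5  E = 1-q->1 2-q->0 2-p->3 5-q->4 8-q->7
step 2: apply R3 at {0↦4, 1↦0, 2↦5}  → |V|=6 |E|=4  E = 1-q->1 2-q->0 2-p->3 8-q->7
step 3: apply R3 at {0↦7, 1↦0, 2↦8}  → |V|=4 |E|=3  E = 1-q->1 2-q->0 2-p->3
final graph: no rule applies after step 3

Answer: 3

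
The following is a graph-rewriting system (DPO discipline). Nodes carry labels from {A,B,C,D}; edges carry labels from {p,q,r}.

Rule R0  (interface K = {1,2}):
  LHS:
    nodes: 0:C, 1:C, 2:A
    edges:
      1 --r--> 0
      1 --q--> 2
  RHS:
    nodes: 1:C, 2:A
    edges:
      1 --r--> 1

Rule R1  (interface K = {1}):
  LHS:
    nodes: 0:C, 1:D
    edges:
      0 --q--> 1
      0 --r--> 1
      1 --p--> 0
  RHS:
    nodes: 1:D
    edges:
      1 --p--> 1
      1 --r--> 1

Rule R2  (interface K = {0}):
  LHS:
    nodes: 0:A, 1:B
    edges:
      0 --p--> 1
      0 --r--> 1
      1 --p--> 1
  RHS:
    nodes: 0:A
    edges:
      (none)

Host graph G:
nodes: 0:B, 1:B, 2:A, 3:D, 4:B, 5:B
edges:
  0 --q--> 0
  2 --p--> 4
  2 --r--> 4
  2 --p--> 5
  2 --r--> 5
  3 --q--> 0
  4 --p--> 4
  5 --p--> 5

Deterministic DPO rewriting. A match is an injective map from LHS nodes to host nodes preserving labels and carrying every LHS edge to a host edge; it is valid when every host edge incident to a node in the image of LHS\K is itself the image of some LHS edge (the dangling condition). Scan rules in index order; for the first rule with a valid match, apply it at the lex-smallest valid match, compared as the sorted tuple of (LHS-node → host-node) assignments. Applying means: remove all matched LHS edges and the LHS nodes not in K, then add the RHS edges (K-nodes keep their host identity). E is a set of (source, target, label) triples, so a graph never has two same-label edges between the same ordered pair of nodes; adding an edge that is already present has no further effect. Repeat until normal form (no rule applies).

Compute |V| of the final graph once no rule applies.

initial: |V|=6 |E|=8  E = 0-q->0 2-p->4 2-r->4 2-p->5 2-r->5 3-q->0 4-p->4 5-p->5
step 1: apply R2 at {0↦2, 1↦4}  → |V|=5 |E|=5  E = 0-q->0 2-p->5 2-r->5 3-q->0 5-p->5
step 2: apply R2 at {0↦2, 1↦5}  → |V|=4 |E|=2  E = 0-q->0 3-q->0
normal form: no rule applies after step 2
NF nodes: {0:B, 1:B, 2:A, 3:D}

Answer: 4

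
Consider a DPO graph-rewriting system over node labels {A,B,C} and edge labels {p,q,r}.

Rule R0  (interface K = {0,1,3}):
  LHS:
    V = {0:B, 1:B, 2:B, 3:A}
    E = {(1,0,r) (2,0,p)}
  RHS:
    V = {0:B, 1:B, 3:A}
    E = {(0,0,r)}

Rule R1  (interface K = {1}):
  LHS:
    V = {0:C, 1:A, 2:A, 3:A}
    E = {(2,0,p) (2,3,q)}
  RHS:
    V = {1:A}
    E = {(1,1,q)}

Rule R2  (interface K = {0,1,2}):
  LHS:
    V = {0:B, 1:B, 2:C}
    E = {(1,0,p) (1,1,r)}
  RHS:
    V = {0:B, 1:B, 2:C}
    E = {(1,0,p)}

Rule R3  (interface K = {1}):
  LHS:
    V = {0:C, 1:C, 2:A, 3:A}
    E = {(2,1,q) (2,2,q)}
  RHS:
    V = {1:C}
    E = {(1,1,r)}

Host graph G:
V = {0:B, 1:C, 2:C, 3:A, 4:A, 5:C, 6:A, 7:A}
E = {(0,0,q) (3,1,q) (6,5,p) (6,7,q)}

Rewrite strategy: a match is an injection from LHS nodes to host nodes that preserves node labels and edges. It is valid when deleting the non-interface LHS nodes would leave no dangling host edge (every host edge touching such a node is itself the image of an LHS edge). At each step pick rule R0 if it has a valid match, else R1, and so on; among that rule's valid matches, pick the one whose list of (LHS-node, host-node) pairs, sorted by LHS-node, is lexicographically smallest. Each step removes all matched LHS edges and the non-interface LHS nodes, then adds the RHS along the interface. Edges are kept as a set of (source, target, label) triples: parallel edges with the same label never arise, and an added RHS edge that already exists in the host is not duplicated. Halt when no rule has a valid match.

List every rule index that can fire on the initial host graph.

Answer: [R1]

Steps:
R0: no valid match — LHS pattern not found
R1: 2 valid matches — {0↦5, 1↦3, 2↦6, 3↦7}, {0↦5, 1↦4, 2↦6, 3↦7}
R2: no valid match — LHS pattern not found
R3: no valid match — LHS pattern not found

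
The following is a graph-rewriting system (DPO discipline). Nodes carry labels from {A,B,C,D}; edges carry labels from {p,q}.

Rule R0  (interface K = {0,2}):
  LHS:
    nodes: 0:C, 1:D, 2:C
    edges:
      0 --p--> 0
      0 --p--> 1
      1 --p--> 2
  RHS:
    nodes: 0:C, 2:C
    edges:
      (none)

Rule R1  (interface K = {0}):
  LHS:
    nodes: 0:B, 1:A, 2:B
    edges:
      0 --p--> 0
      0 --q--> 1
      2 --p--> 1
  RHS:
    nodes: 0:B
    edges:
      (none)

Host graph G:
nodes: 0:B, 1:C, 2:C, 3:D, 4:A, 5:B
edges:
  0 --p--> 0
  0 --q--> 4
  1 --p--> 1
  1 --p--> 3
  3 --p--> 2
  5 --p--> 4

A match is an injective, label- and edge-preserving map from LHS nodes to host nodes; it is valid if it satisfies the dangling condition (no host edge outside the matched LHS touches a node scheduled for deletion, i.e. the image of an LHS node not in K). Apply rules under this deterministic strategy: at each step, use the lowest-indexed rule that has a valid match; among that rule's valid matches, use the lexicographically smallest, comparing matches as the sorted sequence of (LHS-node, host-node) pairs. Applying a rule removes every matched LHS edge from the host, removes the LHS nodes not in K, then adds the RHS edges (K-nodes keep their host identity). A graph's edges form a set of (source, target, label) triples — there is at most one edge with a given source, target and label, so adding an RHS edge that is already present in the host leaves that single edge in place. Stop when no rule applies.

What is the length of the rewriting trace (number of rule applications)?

Answer: 2

Rewrite trace:
[0] host  ⇒  6 nodes, 6 edges  {0-p->0 0-q->4 1-p->1 1-p->3 3-p->2 5-p->4}
[1] R0 @ {0↦1, 1↦3, 2↦2}  ⇒  5 nodes, 3 edges  {0-p->0 0-q->4 5-p->4}
[2] R1 @ {0↦0, 1↦4, 2↦5}  ⇒  3 nodes, 0 edges  {∅}
final graph: no rule applies after step 2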